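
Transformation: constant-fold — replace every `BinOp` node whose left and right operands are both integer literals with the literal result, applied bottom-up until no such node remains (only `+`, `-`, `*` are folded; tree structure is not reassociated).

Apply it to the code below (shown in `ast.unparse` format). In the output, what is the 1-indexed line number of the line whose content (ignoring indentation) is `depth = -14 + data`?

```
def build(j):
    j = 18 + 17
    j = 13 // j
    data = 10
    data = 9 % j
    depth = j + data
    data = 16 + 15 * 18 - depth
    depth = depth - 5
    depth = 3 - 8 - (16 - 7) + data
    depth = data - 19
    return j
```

9

Transformed code:
def build(j):
    j = 35
    j = 13 // j
    data = 10
    data = 9 % j
    depth = j + data
    data = 286 - depth
    depth = depth - 5
    depth = -14 + data
    depth = data - 19
    return j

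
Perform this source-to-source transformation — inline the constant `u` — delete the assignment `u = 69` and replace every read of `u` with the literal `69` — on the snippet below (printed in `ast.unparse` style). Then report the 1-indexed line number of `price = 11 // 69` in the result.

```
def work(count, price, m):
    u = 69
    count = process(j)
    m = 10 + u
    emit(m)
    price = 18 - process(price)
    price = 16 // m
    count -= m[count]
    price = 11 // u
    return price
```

Transformed code:
def work(count, price, m):
    count = process(j)
    m = 10 + 69
    emit(m)
    price = 18 - process(price)
    price = 16 // m
    count -= m[count]
    price = 11 // 69
    return price

8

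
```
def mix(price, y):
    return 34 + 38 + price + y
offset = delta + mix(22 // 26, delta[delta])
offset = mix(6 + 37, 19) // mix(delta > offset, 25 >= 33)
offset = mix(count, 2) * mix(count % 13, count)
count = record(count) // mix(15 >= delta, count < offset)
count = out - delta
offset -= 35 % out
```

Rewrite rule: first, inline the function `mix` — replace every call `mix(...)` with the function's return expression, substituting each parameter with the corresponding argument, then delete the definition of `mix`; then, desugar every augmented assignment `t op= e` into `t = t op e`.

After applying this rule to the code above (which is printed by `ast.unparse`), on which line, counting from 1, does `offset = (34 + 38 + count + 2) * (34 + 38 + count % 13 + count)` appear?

Transformed code:
offset = delta + (34 + 38 + 22 // 26 + delta[delta])
offset = (34 + 38 + (6 + 37) + 19) // (34 + 38 + (delta > offset) + (25 >= 33))
offset = (34 + 38 + count + 2) * (34 + 38 + count % 13 + count)
count = record(count) // (34 + 38 + (15 >= delta) + (count < offset))
count = out - delta
offset = offset - 35 % out

3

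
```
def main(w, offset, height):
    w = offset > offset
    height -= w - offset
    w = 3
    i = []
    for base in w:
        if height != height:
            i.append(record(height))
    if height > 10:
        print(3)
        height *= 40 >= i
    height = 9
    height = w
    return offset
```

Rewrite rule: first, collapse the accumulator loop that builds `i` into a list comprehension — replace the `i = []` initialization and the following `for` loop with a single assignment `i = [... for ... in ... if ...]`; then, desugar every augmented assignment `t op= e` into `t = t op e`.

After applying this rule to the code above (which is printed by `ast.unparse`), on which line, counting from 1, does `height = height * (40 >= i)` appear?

8

Transformed code:
def main(w, offset, height):
    w = offset > offset
    height = height - (w - offset)
    w = 3
    i = [record(height) for base in w if height != height]
    if height > 10:
        print(3)
        height = height * (40 >= i)
    height = 9
    height = w
    return offset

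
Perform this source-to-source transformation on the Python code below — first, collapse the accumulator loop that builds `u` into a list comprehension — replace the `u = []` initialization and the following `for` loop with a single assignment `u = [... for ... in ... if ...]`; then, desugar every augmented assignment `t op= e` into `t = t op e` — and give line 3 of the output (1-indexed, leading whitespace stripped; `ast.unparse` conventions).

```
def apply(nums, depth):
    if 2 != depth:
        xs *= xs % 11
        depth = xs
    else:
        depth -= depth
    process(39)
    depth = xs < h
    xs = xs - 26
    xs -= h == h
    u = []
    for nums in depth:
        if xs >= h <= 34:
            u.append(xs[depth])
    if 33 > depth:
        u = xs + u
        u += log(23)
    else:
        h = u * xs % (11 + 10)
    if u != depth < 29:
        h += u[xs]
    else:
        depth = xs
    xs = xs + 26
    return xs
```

xs = xs * (xs % 11)

Transformed code:
def apply(nums, depth):
    if 2 != depth:
        xs = xs * (xs % 11)
        depth = xs
    else:
        depth = depth - depth
    process(39)
    depth = xs < h
    xs = xs - 26
    xs = xs - (h == h)
    u = [xs[depth] for nums in depth if xs >= h <= 34]
    if 33 > depth:
        u = xs + u
        u = u + log(23)
    else:
        h = u * xs % (11 + 10)
    if u != depth < 29:
        h = h + u[xs]
    else:
        depth = xs
    xs = xs + 26
    return xs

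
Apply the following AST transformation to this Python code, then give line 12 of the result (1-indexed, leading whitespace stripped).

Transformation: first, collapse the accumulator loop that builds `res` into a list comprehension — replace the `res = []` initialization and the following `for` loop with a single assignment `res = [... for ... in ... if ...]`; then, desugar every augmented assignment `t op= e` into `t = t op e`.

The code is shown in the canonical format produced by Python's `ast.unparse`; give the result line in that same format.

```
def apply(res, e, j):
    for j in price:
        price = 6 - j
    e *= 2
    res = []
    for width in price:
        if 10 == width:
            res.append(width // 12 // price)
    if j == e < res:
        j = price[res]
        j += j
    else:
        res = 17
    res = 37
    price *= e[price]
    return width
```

price = price * e[price]

Transformed code:
def apply(res, e, j):
    for j in price:
        price = 6 - j
    e = e * 2
    res = [width // 12 // price for width in price if 10 == width]
    if j == e < res:
        j = price[res]
        j = j + j
    else:
        res = 17
    res = 37
    price = price * e[price]
    return width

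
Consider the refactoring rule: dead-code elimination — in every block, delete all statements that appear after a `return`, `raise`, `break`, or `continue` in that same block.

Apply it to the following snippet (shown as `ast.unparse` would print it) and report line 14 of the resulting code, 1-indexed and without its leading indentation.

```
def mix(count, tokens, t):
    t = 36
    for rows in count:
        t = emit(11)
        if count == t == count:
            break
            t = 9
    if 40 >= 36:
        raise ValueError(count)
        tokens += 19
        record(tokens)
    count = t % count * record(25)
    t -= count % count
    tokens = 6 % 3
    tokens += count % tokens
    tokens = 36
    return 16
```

Transformed code:
def mix(count, tokens, t):
    t = 36
    for rows in count:
        t = emit(11)
        if count == t == count:
            break
    if 40 >= 36:
        raise ValueError(count)
    count = t % count * record(25)
    t -= count % count
    tokens = 6 % 3
    tokens += count % tokens
    tokens = 36
    return 16

return 16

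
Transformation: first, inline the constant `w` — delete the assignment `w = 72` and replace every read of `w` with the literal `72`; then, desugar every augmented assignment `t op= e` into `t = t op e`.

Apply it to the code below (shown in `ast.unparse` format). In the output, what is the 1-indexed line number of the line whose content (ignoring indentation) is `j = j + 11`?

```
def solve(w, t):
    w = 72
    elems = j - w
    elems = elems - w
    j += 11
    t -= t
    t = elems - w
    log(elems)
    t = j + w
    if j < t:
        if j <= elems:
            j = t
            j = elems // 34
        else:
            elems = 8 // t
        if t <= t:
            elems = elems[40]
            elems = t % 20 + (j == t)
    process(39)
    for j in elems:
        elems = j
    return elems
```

Transformed code:
def solve(w, t):
    elems = j - 72
    elems = elems - 72
    j = j + 11
    t = t - t
    t = elems - 72
    log(elems)
    t = j + 72
    if j < t:
        if j <= elems:
            j = t
            j = elems // 34
        else:
            elems = 8 // t
        if t <= t:
            elems = elems[40]
            elems = t % 20 + (j == t)
    process(39)
    for j in elems:
        elems = j
    return elems

4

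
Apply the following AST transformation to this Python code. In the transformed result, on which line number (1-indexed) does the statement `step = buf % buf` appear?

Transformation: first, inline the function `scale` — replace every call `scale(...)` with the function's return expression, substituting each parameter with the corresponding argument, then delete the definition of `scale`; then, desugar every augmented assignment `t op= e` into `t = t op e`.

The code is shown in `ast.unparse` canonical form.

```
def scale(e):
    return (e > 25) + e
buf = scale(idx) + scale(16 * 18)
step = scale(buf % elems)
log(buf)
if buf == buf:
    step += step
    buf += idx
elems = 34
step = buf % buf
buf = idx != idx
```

Transformed code:
buf = (idx > 25) + idx + ((16 * 18 > 25) + 16 * 18)
step = (buf % elems > 25) + buf % elems
log(buf)
if buf == buf:
    step = step + step
    buf = buf + idx
elems = 34
step = buf % buf
buf = idx != idx

8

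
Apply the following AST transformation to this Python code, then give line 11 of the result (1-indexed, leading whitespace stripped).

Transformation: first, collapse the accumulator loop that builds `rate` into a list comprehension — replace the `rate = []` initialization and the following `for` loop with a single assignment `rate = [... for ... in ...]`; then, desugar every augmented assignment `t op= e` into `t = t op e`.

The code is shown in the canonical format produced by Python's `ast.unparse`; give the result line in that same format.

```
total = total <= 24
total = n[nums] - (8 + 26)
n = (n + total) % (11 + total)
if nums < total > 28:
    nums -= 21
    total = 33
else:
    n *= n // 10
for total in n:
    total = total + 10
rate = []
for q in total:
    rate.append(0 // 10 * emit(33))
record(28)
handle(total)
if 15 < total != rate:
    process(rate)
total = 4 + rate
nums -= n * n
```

rate = [0 // 10 * emit(33) for q in total]

Transformed code:
total = total <= 24
total = n[nums] - (8 + 26)
n = (n + total) % (11 + total)
if nums < total > 28:
    nums = nums - 21
    total = 33
else:
    n = n * (n // 10)
for total in n:
    total = total + 10
rate = [0 // 10 * emit(33) for q in total]
record(28)
handle(total)
if 15 < total != rate:
    process(rate)
total = 4 + rate
nums = nums - n * n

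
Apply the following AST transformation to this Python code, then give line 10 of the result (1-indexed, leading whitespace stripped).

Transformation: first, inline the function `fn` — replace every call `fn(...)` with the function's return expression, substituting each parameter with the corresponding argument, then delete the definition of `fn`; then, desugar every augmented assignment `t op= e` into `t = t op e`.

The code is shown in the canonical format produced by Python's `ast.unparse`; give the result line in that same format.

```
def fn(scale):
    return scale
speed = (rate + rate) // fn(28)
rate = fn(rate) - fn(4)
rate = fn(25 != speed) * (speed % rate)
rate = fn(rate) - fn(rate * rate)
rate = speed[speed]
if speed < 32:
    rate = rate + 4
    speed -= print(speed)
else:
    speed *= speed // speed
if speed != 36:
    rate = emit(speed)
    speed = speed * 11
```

Transformed code:
speed = (rate + rate) // 28
rate = rate - 4
rate = (25 != speed) * (speed % rate)
rate = rate - rate * rate
rate = speed[speed]
if speed < 32:
    rate = rate + 4
    speed = speed - print(speed)
else:
    speed = speed * (speed // speed)
if speed != 36:
    rate = emit(speed)
    speed = speed * 11

speed = speed * (speed // speed)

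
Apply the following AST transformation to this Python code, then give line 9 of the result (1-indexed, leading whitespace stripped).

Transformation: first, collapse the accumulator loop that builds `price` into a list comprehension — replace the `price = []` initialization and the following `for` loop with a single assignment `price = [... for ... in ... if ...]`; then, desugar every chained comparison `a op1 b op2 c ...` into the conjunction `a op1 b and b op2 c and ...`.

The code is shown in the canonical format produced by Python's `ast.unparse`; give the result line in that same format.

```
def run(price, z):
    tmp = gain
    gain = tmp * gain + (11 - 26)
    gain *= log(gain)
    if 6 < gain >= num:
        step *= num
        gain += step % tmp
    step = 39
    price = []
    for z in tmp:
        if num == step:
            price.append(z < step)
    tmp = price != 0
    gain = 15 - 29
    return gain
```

price = [z < step for z in tmp if num == step]

Transformed code:
def run(price, z):
    tmp = gain
    gain = tmp * gain + (11 - 26)
    gain *= log(gain)
    if 6 < gain and gain >= num:
        step *= num
        gain += step % tmp
    step = 39
    price = [z < step for z in tmp if num == step]
    tmp = price != 0
    gain = 15 - 29
    return gain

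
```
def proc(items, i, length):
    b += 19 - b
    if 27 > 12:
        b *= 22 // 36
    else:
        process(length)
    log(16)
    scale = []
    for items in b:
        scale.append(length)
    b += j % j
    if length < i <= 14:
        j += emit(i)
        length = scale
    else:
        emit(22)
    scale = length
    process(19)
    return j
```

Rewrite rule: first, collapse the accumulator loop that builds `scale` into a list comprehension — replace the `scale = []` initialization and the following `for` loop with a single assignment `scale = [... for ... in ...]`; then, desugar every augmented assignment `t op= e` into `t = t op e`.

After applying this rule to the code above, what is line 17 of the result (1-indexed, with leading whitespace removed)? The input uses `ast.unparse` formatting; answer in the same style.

Transformed code:
def proc(items, i, length):
    b = b + (19 - b)
    if 27 > 12:
        b = b * (22 // 36)
    else:
        process(length)
    log(16)
    scale = [length for items in b]
    b = b + j % j
    if length < i <= 14:
        j = j + emit(i)
        length = scale
    else:
        emit(22)
    scale = length
    process(19)
    return j

return j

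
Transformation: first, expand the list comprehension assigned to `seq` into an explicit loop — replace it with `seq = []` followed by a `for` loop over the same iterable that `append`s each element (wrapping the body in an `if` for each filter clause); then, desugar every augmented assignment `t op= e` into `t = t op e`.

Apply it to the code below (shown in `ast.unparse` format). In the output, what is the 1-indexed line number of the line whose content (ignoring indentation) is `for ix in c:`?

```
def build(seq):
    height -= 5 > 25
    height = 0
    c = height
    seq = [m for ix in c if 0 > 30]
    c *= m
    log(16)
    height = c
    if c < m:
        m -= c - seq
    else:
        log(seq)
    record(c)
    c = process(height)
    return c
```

6

Transformed code:
def build(seq):
    height = height - (5 > 25)
    height = 0
    c = height
    seq = []
    for ix in c:
        if 0 > 30:
            seq.append(m)
    c = c * m
    log(16)
    height = c
    if c < m:
        m = m - (c - seq)
    else:
        log(seq)
    record(c)
    c = process(height)
    return c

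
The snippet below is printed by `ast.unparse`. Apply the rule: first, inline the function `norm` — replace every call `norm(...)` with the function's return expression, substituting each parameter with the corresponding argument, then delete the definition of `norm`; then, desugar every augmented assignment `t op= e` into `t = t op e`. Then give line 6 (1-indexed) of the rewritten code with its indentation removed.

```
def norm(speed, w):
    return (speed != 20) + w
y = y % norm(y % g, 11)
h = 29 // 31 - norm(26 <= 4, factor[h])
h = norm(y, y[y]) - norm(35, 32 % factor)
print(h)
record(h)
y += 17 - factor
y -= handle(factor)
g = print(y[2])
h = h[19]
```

y = y + (17 - factor)

Transformed code:
y = y % ((y % g != 20) + 11)
h = 29 // 31 - (((26 <= 4) != 20) + factor[h])
h = (y != 20) + y[y] - ((35 != 20) + 32 % factor)
print(h)
record(h)
y = y + (17 - factor)
y = y - handle(factor)
g = print(y[2])
h = h[19]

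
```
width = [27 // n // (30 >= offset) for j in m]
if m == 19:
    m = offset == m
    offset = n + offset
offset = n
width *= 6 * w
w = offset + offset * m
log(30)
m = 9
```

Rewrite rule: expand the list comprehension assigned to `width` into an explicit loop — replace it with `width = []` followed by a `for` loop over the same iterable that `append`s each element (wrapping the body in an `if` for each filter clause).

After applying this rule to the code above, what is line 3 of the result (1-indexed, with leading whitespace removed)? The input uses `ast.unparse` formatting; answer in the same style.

Transformed code:
width = []
for j in m:
    width.append(27 // n // (30 >= offset))
if m == 19:
    m = offset == m
    offset = n + offset
offset = n
width *= 6 * w
w = offset + offset * m
log(30)
m = 9

width.append(27 // n // (30 >= offset))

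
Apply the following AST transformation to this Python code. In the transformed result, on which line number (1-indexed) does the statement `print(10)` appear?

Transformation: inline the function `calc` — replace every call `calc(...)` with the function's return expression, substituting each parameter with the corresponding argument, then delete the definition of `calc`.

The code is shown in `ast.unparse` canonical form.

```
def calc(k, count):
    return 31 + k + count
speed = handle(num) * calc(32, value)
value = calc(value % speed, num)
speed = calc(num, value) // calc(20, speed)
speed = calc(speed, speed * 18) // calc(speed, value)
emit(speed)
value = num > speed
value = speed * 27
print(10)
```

Transformed code:
speed = handle(num) * (31 + 32 + value)
value = 31 + value % speed + num
speed = (31 + num + value) // (31 + 20 + speed)
speed = (31 + speed + speed * 18) // (31 + speed + value)
emit(speed)
value = num > speed
value = speed * 27
print(10)

8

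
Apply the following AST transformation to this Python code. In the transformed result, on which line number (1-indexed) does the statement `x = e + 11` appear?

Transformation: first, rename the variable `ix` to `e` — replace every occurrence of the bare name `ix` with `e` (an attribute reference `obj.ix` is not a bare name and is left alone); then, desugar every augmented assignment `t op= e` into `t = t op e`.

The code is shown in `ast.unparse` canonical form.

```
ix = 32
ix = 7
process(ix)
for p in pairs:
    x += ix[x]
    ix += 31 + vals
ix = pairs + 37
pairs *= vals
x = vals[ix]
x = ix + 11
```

10

Transformed code:
e = 32
e = 7
process(e)
for p in pairs:
    x = x + e[x]
    e = e + (31 + vals)
e = pairs + 37
pairs = pairs * vals
x = vals[e]
x = e + 11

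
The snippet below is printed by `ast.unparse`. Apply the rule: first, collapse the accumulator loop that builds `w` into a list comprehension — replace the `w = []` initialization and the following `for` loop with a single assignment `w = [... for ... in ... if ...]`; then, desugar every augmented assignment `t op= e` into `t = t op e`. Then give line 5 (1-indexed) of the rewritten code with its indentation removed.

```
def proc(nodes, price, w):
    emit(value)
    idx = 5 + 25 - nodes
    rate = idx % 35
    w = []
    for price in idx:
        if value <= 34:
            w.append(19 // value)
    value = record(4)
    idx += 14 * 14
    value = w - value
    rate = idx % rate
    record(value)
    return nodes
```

Transformed code:
def proc(nodes, price, w):
    emit(value)
    idx = 5 + 25 - nodes
    rate = idx % 35
    w = [19 // value for price in idx if value <= 34]
    value = record(4)
    idx = idx + 14 * 14
    value = w - value
    rate = idx % rate
    record(value)
    return nodes

w = [19 // value for price in idx if value <= 34]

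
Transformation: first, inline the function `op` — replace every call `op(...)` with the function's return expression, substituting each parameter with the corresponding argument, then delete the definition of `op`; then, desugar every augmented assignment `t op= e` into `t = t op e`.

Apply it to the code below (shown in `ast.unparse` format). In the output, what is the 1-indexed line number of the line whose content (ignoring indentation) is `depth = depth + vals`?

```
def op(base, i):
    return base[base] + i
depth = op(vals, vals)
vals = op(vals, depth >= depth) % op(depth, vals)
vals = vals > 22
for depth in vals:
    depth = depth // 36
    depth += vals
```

Transformed code:
depth = vals[vals] + vals
vals = (vals[vals] + (depth >= depth)) % (depth[depth] + vals)
vals = vals > 22
for depth in vals:
    depth = depth // 36
    depth = depth + vals

6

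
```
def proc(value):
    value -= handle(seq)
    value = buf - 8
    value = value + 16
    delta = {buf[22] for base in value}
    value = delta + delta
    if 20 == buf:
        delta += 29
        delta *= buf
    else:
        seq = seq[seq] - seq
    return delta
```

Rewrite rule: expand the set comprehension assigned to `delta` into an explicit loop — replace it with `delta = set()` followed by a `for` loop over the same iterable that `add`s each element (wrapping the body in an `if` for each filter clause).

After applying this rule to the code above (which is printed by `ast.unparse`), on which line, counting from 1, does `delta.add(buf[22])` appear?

Transformed code:
def proc(value):
    value -= handle(seq)
    value = buf - 8
    value = value + 16
    delta = set()
    for base in value:
        delta.add(buf[22])
    value = delta + delta
    if 20 == buf:
        delta += 29
        delta *= buf
    else:
        seq = seq[seq] - seq
    return delta

7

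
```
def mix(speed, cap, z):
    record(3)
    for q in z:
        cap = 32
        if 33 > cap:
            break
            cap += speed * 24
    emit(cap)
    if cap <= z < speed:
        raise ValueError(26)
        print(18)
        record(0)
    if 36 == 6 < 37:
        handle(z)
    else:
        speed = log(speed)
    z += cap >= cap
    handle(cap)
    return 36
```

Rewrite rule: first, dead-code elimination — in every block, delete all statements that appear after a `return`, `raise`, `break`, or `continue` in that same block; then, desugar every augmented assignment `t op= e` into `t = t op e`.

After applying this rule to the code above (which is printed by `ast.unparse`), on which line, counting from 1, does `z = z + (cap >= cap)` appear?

Transformed code:
def mix(speed, cap, z):
    record(3)
    for q in z:
        cap = 32
        if 33 > cap:
            break
    emit(cap)
    if cap <= z < speed:
        raise ValueError(26)
    if 36 == 6 < 37:
        handle(z)
    else:
        speed = log(speed)
    z = z + (cap >= cap)
    handle(cap)
    return 36

14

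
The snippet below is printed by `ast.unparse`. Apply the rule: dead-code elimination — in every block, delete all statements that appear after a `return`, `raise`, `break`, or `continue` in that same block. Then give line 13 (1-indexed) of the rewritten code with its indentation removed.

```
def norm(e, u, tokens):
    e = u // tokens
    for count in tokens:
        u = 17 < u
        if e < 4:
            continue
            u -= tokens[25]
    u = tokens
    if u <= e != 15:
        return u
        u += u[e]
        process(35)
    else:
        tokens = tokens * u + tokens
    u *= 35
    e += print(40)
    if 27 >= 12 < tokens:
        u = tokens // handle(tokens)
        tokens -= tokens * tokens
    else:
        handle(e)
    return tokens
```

Transformed code:
def norm(e, u, tokens):
    e = u // tokens
    for count in tokens:
        u = 17 < u
        if e < 4:
            continue
    u = tokens
    if u <= e != 15:
        return u
    else:
        tokens = tokens * u + tokens
    u *= 35
    e += print(40)
    if 27 >= 12 < tokens:
        u = tokens // handle(tokens)
        tokens -= tokens * tokens
    else:
        handle(e)
    return tokens

e += print(40)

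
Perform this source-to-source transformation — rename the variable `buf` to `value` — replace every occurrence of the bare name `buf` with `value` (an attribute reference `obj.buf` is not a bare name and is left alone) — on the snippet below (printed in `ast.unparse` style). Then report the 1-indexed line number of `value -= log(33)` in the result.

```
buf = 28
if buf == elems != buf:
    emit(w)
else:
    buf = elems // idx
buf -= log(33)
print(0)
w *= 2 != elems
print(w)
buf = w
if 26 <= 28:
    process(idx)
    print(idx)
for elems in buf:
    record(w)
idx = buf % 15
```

Transformed code:
value = 28
if value == elems != value:
    emit(w)
else:
    value = elems // idx
value -= log(33)
print(0)
w *= 2 != elems
print(w)
value = w
if 26 <= 28:
    process(idx)
    print(idx)
for elems in value:
    record(w)
idx = value % 15

6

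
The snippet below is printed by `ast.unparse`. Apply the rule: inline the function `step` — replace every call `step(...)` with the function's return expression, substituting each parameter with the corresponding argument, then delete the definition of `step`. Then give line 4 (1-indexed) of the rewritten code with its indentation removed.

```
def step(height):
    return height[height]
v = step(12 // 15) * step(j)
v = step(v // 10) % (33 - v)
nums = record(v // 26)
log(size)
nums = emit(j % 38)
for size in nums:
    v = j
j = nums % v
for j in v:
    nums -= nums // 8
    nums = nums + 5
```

log(size)

Transformed code:
v = (12 // 15)[12 // 15] * j[j]
v = (v // 10)[v // 10] % (33 - v)
nums = record(v // 26)
log(size)
nums = emit(j % 38)
for size in nums:
    v = j
j = nums % v
for j in v:
    nums -= nums // 8
    nums = nums + 5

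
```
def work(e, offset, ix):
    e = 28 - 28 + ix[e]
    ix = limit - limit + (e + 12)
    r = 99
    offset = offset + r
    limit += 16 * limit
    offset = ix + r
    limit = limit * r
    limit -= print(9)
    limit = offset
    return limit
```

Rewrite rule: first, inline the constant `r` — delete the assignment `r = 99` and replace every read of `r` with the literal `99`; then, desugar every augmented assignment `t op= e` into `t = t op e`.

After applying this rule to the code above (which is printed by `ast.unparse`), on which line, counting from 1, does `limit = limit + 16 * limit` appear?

Transformed code:
def work(e, offset, ix):
    e = 28 - 28 + ix[e]
    ix = limit - limit + (e + 12)
    offset = offset + 99
    limit = limit + 16 * limit
    offset = ix + 99
    limit = limit * 99
    limit = limit - print(9)
    limit = offset
    return limit

5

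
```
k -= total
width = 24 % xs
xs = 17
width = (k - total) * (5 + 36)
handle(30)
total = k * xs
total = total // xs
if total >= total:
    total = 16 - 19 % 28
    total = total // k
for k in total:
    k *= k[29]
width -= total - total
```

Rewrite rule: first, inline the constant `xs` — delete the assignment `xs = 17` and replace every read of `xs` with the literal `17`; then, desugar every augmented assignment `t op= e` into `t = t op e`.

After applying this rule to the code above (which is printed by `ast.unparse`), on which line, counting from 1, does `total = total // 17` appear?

6

Transformed code:
k = k - total
width = 24 % 17
width = (k - total) * (5 + 36)
handle(30)
total = k * 17
total = total // 17
if total >= total:
    total = 16 - 19 % 28
    total = total // k
for k in total:
    k = k * k[29]
width = width - (total - total)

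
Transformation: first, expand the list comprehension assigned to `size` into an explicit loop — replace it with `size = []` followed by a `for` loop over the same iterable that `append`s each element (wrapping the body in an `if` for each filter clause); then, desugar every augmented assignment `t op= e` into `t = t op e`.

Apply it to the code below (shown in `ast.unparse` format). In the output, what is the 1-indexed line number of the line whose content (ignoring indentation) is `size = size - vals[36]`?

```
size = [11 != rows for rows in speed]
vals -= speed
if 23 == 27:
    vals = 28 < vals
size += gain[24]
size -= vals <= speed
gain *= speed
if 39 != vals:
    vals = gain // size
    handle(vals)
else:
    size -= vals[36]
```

14

Transformed code:
size = []
for rows in speed:
    size.append(11 != rows)
vals = vals - speed
if 23 == 27:
    vals = 28 < vals
size = size + gain[24]
size = size - (vals <= speed)
gain = gain * speed
if 39 != vals:
    vals = gain // size
    handle(vals)
else:
    size = size - vals[36]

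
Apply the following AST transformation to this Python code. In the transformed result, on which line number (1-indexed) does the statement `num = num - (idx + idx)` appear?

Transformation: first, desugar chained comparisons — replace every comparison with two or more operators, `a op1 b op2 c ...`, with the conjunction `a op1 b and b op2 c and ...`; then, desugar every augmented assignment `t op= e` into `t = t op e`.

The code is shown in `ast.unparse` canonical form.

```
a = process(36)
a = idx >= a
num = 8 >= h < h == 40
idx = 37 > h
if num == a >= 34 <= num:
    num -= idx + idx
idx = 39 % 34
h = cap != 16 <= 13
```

6

Transformed code:
a = process(36)
a = idx >= a
num = 8 >= h and h < h and (h == 40)
idx = 37 > h
if num == a and a >= 34 and (34 <= num):
    num = num - (idx + idx)
idx = 39 % 34
h = cap != 16 and 16 <= 13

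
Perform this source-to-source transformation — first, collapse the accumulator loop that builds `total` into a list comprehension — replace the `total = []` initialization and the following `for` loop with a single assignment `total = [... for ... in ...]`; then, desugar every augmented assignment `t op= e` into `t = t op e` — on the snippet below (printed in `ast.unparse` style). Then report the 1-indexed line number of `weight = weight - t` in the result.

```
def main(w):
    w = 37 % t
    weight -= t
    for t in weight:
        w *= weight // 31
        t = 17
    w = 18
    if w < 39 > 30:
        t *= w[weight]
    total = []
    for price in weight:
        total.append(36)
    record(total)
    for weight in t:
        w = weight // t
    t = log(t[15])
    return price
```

3

Transformed code:
def main(w):
    w = 37 % t
    weight = weight - t
    for t in weight:
        w = w * (weight // 31)
        t = 17
    w = 18
    if w < 39 > 30:
        t = t * w[weight]
    total = [36 for price in weight]
    record(total)
    for weight in t:
        w = weight // t
    t = log(t[15])
    return price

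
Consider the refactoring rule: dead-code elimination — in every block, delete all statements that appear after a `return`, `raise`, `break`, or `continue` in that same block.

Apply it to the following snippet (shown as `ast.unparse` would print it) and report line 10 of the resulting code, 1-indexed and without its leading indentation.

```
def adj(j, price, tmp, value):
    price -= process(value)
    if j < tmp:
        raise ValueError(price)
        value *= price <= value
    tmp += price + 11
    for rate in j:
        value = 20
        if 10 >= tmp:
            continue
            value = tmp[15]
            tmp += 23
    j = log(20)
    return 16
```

Transformed code:
def adj(j, price, tmp, value):
    price -= process(value)
    if j < tmp:
        raise ValueError(price)
    tmp += price + 11
    for rate in j:
        value = 20
        if 10 >= tmp:
            continue
    j = log(20)
    return 16

j = log(20)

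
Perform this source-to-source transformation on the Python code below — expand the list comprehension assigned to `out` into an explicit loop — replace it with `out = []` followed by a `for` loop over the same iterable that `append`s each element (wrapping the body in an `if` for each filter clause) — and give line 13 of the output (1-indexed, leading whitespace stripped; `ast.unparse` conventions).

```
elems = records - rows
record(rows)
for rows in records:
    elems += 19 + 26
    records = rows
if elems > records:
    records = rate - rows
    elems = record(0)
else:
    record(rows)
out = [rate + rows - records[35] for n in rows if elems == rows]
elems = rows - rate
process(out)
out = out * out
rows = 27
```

if elems == rows:

Transformed code:
elems = records - rows
record(rows)
for rows in records:
    elems += 19 + 26
    records = rows
if elems > records:
    records = rate - rows
    elems = record(0)
else:
    record(rows)
out = []
for n in rows:
    if elems == rows:
        out.append(rate + rows - records[35])
elems = rows - rate
process(out)
out = out * out
rows = 27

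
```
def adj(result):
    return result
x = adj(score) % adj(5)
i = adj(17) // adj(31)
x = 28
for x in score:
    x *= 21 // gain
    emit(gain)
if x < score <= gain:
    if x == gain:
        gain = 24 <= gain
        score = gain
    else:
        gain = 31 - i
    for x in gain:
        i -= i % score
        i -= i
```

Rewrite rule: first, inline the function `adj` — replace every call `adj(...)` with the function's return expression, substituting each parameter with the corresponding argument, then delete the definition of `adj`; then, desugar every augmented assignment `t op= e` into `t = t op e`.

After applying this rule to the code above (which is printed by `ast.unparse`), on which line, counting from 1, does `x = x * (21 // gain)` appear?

5

Transformed code:
x = score % 5
i = 17 // 31
x = 28
for x in score:
    x = x * (21 // gain)
    emit(gain)
if x < score <= gain:
    if x == gain:
        gain = 24 <= gain
        score = gain
    else:
        gain = 31 - i
    for x in gain:
        i = i - i % score
        i = i - i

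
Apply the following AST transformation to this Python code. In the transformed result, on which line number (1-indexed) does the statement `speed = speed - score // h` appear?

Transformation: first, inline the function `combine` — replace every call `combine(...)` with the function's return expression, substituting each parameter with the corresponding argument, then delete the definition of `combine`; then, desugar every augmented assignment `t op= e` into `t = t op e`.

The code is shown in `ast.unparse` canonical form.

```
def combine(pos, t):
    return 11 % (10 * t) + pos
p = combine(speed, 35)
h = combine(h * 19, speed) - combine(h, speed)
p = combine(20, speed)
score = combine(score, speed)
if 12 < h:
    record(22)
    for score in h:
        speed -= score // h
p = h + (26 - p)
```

8

Transformed code:
p = 11 % (10 * 35) + speed
h = 11 % (10 * speed) + h * 19 - (11 % (10 * speed) + h)
p = 11 % (10 * speed) + 20
score = 11 % (10 * speed) + score
if 12 < h:
    record(22)
    for score in h:
        speed = speed - score // h
p = h + (26 - p)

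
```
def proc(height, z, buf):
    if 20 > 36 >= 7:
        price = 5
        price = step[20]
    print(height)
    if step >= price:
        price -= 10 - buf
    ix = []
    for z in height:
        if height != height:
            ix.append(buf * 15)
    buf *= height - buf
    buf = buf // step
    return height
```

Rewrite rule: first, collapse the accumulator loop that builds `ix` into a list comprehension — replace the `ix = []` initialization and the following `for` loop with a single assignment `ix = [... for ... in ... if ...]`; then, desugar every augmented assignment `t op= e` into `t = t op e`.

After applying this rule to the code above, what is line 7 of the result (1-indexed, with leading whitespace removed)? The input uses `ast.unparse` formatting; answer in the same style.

price = price - (10 - buf)

Transformed code:
def proc(height, z, buf):
    if 20 > 36 >= 7:
        price = 5
        price = step[20]
    print(height)
    if step >= price:
        price = price - (10 - buf)
    ix = [buf * 15 for z in height if height != height]
    buf = buf * (height - buf)
    buf = buf // step
    return height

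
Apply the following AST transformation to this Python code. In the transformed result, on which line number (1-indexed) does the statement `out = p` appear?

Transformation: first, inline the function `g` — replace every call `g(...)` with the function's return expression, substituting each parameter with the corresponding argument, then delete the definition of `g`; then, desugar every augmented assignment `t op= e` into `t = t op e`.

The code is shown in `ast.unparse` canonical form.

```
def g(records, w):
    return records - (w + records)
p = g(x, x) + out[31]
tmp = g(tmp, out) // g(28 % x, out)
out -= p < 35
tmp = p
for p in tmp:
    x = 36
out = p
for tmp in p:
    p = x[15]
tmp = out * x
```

Transformed code:
p = x - (x + x) + out[31]
tmp = (tmp - (out + tmp)) // (28 % x - (out + 28 % x))
out = out - (p < 35)
tmp = p
for p in tmp:
    x = 36
out = p
for tmp in p:
    p = x[15]
tmp = out * x

7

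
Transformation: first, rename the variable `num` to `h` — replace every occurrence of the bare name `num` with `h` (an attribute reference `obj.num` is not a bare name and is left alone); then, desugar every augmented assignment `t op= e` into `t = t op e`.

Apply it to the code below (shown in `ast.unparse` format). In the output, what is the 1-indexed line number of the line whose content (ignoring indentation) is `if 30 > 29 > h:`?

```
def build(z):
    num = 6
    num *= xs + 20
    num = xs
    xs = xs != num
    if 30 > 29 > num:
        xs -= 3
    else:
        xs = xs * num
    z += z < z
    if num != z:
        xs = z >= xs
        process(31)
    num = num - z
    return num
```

6

Transformed code:
def build(z):
    h = 6
    h = h * (xs + 20)
    h = xs
    xs = xs != h
    if 30 > 29 > h:
        xs = xs - 3
    else:
        xs = xs * h
    z = z + (z < z)
    if h != z:
        xs = z >= xs
        process(31)
    h = h - z
    return h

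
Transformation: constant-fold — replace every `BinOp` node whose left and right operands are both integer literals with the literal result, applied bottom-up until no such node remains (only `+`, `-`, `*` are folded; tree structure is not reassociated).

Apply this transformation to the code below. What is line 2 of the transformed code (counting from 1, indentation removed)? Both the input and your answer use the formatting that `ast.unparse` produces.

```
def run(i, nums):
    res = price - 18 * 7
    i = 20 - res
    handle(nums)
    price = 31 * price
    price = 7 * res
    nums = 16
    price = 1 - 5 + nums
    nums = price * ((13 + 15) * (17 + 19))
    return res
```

res = price - 126

Transformed code:
def run(i, nums):
    res = price - 126
    i = 20 - res
    handle(nums)
    price = 31 * price
    price = 7 * res
    nums = 16
    price = -4 + nums
    nums = price * 1008
    return res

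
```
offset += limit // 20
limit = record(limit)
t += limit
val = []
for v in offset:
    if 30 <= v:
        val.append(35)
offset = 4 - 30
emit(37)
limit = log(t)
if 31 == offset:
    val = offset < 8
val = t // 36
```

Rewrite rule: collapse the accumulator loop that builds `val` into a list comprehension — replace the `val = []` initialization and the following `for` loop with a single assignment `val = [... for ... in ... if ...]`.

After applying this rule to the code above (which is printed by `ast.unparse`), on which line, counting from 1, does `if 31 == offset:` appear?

Transformed code:
offset += limit // 20
limit = record(limit)
t += limit
val = [35 for v in offset if 30 <= v]
offset = 4 - 30
emit(37)
limit = log(t)
if 31 == offset:
    val = offset < 8
val = t // 36

8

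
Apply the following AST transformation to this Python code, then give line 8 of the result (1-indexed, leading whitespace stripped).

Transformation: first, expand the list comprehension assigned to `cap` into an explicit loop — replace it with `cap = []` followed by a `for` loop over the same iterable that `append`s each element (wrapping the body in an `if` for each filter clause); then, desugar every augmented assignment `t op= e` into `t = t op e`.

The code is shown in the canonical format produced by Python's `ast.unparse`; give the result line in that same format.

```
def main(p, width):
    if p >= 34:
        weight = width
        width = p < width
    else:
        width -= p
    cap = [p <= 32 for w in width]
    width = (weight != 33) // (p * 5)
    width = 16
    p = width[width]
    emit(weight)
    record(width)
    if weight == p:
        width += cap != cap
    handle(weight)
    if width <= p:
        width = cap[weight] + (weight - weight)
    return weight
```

for w in width:

Transformed code:
def main(p, width):
    if p >= 34:
        weight = width
        width = p < width
    else:
        width = width - p
    cap = []
    for w in width:
        cap.append(p <= 32)
    width = (weight != 33) // (p * 5)
    width = 16
    p = width[width]
    emit(weight)
    record(width)
    if weight == p:
        width = width + (cap != cap)
    handle(weight)
    if width <= p:
        width = cap[weight] + (weight - weight)
    return weight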